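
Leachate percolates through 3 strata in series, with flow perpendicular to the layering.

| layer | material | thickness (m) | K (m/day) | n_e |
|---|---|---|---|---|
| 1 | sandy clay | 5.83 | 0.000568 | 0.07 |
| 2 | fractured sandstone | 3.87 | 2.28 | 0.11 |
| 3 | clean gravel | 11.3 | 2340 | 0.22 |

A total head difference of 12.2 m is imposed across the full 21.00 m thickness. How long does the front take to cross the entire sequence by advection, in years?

With flow normal to the layers, continuity requires the same specific discharge q through every layer.
Σ(b_i/K_i) = 5.83/0.000568 + 3.87/2.28 + 11.3/2340 = 10266 d.
q = Δh / Σ(b_i/K_i) = 12.2 / 10266 = 0.001188 m/day.
In each layer the seepage velocity is v_i = q/n_i, so the layer transit time is t_i = b_i·n_i / q:
  layer 1 (sandy clay): t_1 = 5.83 × 0.07 / 0.001188 = 343.4 d
  layer 2 (fractured sandstone): t_2 = 3.87 × 0.11 / 0.001188 = 358.2 d
  layer 3 (clean gravel): t_3 = 11.3 × 0.22 / 0.001188 = 2092 d
Total t = Σ t_i = 2793 days = 7.648 years.

7.65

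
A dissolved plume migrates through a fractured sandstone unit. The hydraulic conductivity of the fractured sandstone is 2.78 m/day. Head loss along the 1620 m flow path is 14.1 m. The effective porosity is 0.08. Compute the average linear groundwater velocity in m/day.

0.302

Hydraulic gradient i = Δh / L = 14.1 / 1620 = 0.008704.
Darcy flux q = K · i = 2.780 × 0.008704 = 0.02420 m/day.
Seepage velocity v = q / n_e = 0.02420 / 0.08 = 0.3025 m/day.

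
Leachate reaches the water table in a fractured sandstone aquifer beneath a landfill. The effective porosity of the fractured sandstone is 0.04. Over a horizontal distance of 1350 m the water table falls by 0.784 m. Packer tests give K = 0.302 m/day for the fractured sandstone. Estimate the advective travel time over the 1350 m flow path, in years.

Hydraulic gradient i = Δh / L = 0.784 / 1350 = 0.0005807.
Darcy flux q = K · i = 0.3020 × 0.0005807 = 0.0001754 m/day.
Seepage velocity v = q / n_e = 0.0001754 / 0.04 = 0.004385 m/day.
Travel time t = L / v = 1350 / 0.004385 = 3.079e+05 days = 843.0 years.

843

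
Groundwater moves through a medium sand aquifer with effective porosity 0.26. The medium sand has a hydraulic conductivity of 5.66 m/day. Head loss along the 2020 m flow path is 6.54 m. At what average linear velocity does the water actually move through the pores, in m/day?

0.0705

Hydraulic gradient i = Δh / L = 6.54 / 2020 = 0.003238.
Darcy flux q = K · i = 5.660 × 0.003238 = 0.01832 m/day.
Seepage velocity v = q / n_e = 0.01832 / 0.26 = 0.07048 m/day.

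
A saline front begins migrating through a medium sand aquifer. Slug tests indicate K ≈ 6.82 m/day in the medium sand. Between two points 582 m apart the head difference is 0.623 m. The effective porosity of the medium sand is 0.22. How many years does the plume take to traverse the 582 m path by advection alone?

48.0

Hydraulic gradient i = Δh / L = 0.623 / 582 = 0.001070.
Darcy flux q = K · i = 6.820 × 0.001070 = 0.007300 m/day.
Seepage velocity v = q / n_e = 0.007300 / 0.22 = 0.03318 m/day.
Travel time t = L / v = 582 / 0.03318 = 17539 days = 48.02 years.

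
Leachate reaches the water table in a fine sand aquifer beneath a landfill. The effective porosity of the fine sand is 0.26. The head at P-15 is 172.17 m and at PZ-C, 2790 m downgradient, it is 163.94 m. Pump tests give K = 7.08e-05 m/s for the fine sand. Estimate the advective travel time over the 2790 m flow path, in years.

110

Convert K: 7.08e-05 m/s × 86400 = 6.117 m/day.
Hydraulic gradient i = (172.17 − 163.94) / 2790 = 8.23 / 2790 = 0.002950.
Darcy flux q = K · i = 6.117 × 0.002950 = 0.01804 m/day.
Seepage velocity v = q / n_e = 0.01804 / 0.26 = 0.06940 m/day.
Travel time t = L / v = 2790 / 0.06940 = 40201 days = 110.1 years.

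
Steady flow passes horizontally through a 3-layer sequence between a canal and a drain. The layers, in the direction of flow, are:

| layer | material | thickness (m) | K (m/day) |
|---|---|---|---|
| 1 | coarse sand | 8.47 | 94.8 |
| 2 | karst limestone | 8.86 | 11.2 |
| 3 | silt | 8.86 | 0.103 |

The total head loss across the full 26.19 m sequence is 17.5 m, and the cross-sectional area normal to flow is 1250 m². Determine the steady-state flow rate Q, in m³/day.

252

Flow is perpendicular to layering, so the layers act in series and the equivalent K is the thickness-weighted harmonic mean.
Total thickness L = 8.47 + 8.86 + 8.86 = 26.19 m.
Σ(b_i/K_i) = 8.47/94.8 + 8.86/11.2 + 8.86/0.103 = 86.90 d.
K_eq = L / Σ(b_i/K_i) = 26.19 / 86.90 = 0.3014 m/day.
Q = K_eq · A · (Δh/L) = 0.3014 × 1250 × (17.5/26.19) = 251.7 m³/day.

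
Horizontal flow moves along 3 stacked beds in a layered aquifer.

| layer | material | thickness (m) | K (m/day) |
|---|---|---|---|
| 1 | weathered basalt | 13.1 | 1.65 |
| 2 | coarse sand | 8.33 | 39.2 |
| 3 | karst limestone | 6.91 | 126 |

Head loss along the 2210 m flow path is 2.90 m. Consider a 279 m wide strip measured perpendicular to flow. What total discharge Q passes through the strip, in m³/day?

Flow is parallel to layering, so each bed carries its own Darcy discharge and the transmissivities add.
Σ(K_i·b_i) = 1.65×13.1 + 39.2×8.33 + 126×6.91 = 1219 m²/day.
Hydraulic gradient i = Δh / L = 2.90 / 2210 = 0.001312.
Q = Σ(K_i·b_i) · W · i = 1219 × 279 × 0.001312 = 446.2 m³/day.

446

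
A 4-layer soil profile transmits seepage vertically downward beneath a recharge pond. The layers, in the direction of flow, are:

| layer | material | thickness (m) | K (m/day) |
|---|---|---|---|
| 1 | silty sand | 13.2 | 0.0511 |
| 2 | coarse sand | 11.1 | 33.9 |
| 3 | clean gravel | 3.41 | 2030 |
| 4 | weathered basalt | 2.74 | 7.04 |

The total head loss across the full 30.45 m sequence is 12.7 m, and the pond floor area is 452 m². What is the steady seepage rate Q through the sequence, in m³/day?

Flow is perpendicular to layering, so the layers act in series and the equivalent K is the thickness-weighted harmonic mean.
Total thickness L = 13.2 + 11.1 + 3.41 + 2.74 = 30.45 m.
Σ(b_i/K_i) = 13.2/0.0511 + 11.1/33.9 + 3.41/2030 + 2.74/7.04 = 259.0 d.
K_eq = L / Σ(b_i/K_i) = 30.45 / 259.0 = 0.1176 m/day.
Q = K_eq · A · (Δh/L) = 0.1176 × 452 × (12.7/30.45) = 22.16 m³/day.

22.2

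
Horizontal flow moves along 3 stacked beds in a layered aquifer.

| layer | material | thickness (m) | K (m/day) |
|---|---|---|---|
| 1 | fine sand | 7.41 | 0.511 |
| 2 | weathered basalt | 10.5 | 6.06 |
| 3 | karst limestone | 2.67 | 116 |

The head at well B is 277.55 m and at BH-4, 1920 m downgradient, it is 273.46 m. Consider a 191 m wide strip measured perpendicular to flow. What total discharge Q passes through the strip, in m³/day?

153

Flow is parallel to layering, so each bed carries its own Darcy discharge and the transmissivities add.
Σ(K_i·b_i) = 0.511×7.41 + 6.06×10.5 + 116×2.67 = 377.1 m²/day.
Hydraulic gradient i = (277.55 − 273.46) / 1920 = 4.09 / 1920 = 0.002130.
Q = Σ(K_i·b_i) · W · i = 377.1 × 191 × 0.002130 = 153.4 m³/day.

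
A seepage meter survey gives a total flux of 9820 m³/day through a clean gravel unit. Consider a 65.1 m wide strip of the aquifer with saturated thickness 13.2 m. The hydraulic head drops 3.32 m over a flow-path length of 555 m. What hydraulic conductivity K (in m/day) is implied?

Cross-sectional area A = 65.1 × 13.2 = 859.3 m².
Hydraulic gradient i = Δh / L = 3.32 / 555 = 0.005982.
From Q = K·A·i, K = Q / (A·i) = 9820 / (859.3 × 0.005982) = 1910 m/day.

1910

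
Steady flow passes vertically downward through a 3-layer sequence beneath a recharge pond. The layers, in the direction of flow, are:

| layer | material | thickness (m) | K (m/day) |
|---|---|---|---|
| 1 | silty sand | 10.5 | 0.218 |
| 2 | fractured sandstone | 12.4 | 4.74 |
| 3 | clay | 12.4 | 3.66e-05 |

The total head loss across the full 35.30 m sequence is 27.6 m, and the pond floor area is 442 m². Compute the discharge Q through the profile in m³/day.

0.0360

Flow is perpendicular to layering, so the layers act in series and the equivalent K is the thickness-weighted harmonic mean.
Total thickness L = 10.5 + 12.4 + 12.4 = 35.30 m.
Σ(b_i/K_i) = 10.5/0.218 + 12.4/4.74 + 12.4/3.66e-05 = 3.388e+05 d.
K_eq = L / Σ(b_i/K_i) = 35.30 / 3.388e+05 = 0.0001042 m/day.
Q = K_eq · A · (Δh/L) = 0.0001042 × 442 × (27.6/35.30) = 0.03600 m³/day.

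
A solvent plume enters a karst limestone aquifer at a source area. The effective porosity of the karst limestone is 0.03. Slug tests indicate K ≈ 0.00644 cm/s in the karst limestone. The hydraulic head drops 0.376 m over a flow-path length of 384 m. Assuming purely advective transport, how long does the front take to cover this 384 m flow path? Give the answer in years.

5.79

Convert K: 0.00644 cm/s × 864 = 5.564 m/day.
Hydraulic gradient i = Δh / L = 0.376 / 384 = 0.0009792.
Darcy flux q = K · i = 5.564 × 0.0009792 = 0.005448 m/day.
Seepage velocity v = q / n_e = 0.005448 / 0.03 = 0.1816 m/day.
Travel time t = L / v = 384 / 0.1816 = 2114 days = 5.789 years.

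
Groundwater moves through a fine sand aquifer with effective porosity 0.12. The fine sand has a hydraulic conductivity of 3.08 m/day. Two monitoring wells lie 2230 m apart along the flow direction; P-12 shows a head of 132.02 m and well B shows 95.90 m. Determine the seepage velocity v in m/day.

0.416

Hydraulic gradient i = (132.02 − 95.90) / 2230 = 36.12 / 2230 = 0.01620.
Darcy flux q = K · i = 3.080 × 0.01620 = 0.04989 m/day.
Seepage velocity v = q / n_e = 0.04989 / 0.12 = 0.4157 m/day.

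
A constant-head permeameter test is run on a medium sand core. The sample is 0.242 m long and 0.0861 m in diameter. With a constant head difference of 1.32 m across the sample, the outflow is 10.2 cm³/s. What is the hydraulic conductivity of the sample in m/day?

27.7

Cross-sectional area A = π·(d/2)² = π × (0.0861/2)² = 0.005822 m².
Convert discharge: 10.2 cm³/s = 1.020e-05 m³/s.
Darcy's law rearranged: K = Q·L / (A·Δh) = 1.020e-05 × 0.242 / (0.005822 × 1.32) = 0.0003212 m/s = 27.75 m/day.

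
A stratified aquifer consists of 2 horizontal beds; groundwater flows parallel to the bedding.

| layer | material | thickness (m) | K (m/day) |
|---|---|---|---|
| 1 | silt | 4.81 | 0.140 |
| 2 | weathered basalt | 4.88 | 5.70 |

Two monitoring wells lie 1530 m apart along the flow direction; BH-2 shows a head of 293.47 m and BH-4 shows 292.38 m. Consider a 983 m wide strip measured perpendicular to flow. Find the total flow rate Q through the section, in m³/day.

20.0

Flow is parallel to layering, so each bed carries its own Darcy discharge and the transmissivities add.
Σ(K_i·b_i) = 0.140×4.81 + 5.70×4.88 = 28.49 m²/day.
Hydraulic gradient i = (293.47 − 292.38) / 1530 = 1.09 / 1530 = 0.0007124.
Q = Σ(K_i·b_i) · W · i = 28.49 × 983 × 0.0007124 = 19.95 m³/day.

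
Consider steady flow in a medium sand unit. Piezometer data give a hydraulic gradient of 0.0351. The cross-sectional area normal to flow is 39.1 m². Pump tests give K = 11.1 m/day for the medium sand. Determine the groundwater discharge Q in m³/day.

Hydraulic gradient i = 0.0351.
Darcy's law: Q = K · A · i = 11.10 × 39.10 × 0.03510 = 15.23 m³/day.

15.2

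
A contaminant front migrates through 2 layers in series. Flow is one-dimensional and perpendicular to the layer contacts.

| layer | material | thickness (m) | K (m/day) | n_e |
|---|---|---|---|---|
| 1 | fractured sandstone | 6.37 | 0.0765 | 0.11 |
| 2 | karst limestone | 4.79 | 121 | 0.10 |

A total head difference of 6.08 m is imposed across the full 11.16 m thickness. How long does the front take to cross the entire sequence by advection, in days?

With flow normal to the layers, continuity requires the same specific discharge q through every layer.
Σ(b_i/K_i) = 6.37/0.0765 + 4.79/121 = 83.31 d.
q = Δh / Σ(b_i/K_i) = 6.08 / 83.31 = 0.07298 m/day.
In each layer the seepage velocity is v_i = q/n_i, so the layer transit time is t_i = b_i·n_i / q:
  layer 1 (fractured sandstone): t_1 = 6.37 × 0.11 / 0.07298 = 9.601 d
  layer 2 (karst limestone): t_2 = 4.79 × 0.10 / 0.07298 = 6.563 d
Total t = Σ t_i = 16.16 days.

16.2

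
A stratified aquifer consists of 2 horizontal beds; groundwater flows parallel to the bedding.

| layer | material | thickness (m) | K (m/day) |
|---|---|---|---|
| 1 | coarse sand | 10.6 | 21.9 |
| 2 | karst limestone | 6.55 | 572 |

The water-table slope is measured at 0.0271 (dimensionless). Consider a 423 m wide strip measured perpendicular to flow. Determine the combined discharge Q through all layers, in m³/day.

45600

Flow is parallel to layering, so each bed carries its own Darcy discharge and the transmissivities add.
Σ(K_i·b_i) = 21.9×10.6 + 572×6.55 = 3979 m²/day.
Hydraulic gradient i = 0.0271.
Q = Σ(K_i·b_i) · W · i = 3979 × 423 × 0.02710 = 45609 m³/day.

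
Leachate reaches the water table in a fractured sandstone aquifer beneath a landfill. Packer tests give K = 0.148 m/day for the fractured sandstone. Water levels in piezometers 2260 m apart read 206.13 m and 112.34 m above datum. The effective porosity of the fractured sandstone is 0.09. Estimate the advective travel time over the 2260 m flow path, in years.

90.7

Hydraulic gradient i = (206.13 − 112.34) / 2260 = 93.79 / 2260 = 0.04150.
Darcy flux q = K · i = 0.1480 × 0.04150 = 0.006142 m/day.
Seepage velocity v = q / n_e = 0.006142 / 0.09 = 0.06824 m/day.
Travel time t = L / v = 2260 / 0.06824 = 33116 days = 90.67 years.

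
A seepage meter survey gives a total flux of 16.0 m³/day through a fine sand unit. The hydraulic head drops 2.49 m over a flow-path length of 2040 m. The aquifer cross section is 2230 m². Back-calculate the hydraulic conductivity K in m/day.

Hydraulic gradient i = Δh / L = 2.49 / 2040 = 0.001221.
From Q = K·A·i, K = Q / (A·i) = 16.0 / (2230 × 0.001221) = 5.878 m/day.

5.88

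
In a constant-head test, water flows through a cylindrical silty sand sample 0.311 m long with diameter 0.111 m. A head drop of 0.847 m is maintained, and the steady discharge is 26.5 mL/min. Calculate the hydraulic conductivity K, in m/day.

Cross-sectional area A = π·(d/2)² = π × (0.111/2)² = 0.009677 m².
Convert discharge: 26.5 mL/min = 4.417e-07 m³/s.
Darcy's law rearranged: K = Q·L / (A·Δh) = 4.417e-07 × 0.311 / (0.009677 × 0.847) = 1.676e-05 m/s = 1.448 m/day.

1.45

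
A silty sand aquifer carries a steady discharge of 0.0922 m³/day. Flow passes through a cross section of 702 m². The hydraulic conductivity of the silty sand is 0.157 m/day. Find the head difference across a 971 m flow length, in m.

0.812

From Q = K·A·i, i = Q / (K·A) = 0.0922 / (0.1570 × 702.0) = 0.0008366.
Head loss Δh = i · L = 0.0008366 × 971 = 0.8123 m.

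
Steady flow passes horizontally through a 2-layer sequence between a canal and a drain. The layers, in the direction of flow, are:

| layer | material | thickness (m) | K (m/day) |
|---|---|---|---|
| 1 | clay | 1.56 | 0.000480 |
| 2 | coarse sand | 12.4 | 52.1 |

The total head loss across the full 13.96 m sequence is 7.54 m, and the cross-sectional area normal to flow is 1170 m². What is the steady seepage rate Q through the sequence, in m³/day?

Flow is perpendicular to layering, so the layers act in series and the equivalent K is the thickness-weighted harmonic mean.
Total thickness L = 1.56 + 12.4 = 13.96 m.
Σ(b_i/K_i) = 1.56/0.000480 + 12.4/52.1 = 3250 d.
K_eq = L / Σ(b_i/K_i) = 13.96 / 3250 = 0.004295 m/day.
Q = K_eq · A · (Δh/L) = 0.004295 × 1170 × (7.54/13.96) = 2.714 m³/day.

2.71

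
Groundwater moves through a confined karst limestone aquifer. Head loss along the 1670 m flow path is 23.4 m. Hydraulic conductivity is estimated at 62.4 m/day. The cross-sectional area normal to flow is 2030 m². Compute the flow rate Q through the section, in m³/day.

Hydraulic gradient i = Δh / L = 23.4 / 1670 = 0.01401.
Darcy's law: Q = K · A · i = 62.40 × 2030 × 0.01401 = 1775 m³/day.

1770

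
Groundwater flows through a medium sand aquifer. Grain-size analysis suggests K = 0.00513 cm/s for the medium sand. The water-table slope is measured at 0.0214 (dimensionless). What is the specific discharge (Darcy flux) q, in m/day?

0.0949

Convert K: 0.00513 cm/s × 864 = 4.432 m/day.
Hydraulic gradient i = 0.0214.
Specific discharge q = K · i = 4.432 × 0.02140 = 0.09485 m/day.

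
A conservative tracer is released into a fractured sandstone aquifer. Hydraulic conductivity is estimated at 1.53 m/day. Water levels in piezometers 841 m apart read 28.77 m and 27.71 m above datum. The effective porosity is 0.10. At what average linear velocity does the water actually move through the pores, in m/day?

Hydraulic gradient i = (28.77 − 27.71) / 841 = 1.06 / 841 = 0.001260.
Darcy flux q = K · i = 1.530 × 0.001260 = 0.001928 m/day.
Seepage velocity v = q / n_e = 0.001928 / 0.10 = 0.01928 m/day.

0.0193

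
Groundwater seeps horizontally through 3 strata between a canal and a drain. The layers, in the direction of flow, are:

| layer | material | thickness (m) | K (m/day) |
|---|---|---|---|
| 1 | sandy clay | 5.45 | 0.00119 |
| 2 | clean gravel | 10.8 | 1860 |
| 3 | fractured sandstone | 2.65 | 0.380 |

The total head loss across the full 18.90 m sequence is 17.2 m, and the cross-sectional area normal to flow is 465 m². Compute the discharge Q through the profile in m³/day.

Flow is perpendicular to layering, so the layers act in series and the equivalent K is the thickness-weighted harmonic mean.
Total thickness L = 5.45 + 10.8 + 2.65 = 18.90 m.
Σ(b_i/K_i) = 5.45/0.00119 + 10.8/1860 + 2.65/0.380 = 4587 d.
K_eq = L / Σ(b_i/K_i) = 18.90 / 4587 = 0.004121 m/day.
Q = K_eq · A · (Δh/L) = 0.004121 × 465 × (17.2/18.90) = 1.744 m³/day.

1.74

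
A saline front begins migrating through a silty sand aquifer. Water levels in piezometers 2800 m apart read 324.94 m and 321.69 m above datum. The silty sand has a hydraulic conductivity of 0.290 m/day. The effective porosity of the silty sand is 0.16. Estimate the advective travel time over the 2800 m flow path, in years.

3640

Hydraulic gradient i = (324.94 − 321.69) / 2800 = 3.25 / 2800 = 0.001161.
Darcy flux q = K · i = 0.2900 × 0.001161 = 0.0003366 m/day.
Seepage velocity v = q / n_e = 0.0003366 / 0.16 = 0.002104 m/day.
Travel time t = L / v = 2800 / 0.002104 = 1.331e+06 days = 3644 years.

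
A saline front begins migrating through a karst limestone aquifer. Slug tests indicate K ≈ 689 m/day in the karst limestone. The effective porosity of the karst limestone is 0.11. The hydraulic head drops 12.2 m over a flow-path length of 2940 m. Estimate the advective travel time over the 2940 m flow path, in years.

0.310

Hydraulic gradient i = Δh / L = 12.2 / 2940 = 0.004150.
Darcy flux q = K · i = 689.0 × 0.004150 = 2.859 m/day.
Seepage velocity v = q / n_e = 2.859 / 0.11 = 25.99 m/day.
Travel time t = L / v = 2940 / 25.99 = 113.1 days = 0.3097 years.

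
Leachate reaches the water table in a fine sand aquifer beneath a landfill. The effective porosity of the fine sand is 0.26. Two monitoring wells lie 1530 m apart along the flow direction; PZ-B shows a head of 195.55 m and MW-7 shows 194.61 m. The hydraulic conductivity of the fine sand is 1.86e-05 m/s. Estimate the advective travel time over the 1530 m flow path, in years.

1100

Convert K: 1.86e-05 m/s × 86400 = 1.607 m/day.
Hydraulic gradient i = (195.55 − 194.61) / 1530 = 0.94 / 1530 = 0.0006144.
Darcy flux q = K · i = 1.607 × 0.0006144 = 0.0009873 m/day.
Seepage velocity v = q / n_e = 0.0009873 / 0.26 = 0.003797 m/day.
Travel time t = L / v = 1530 / 0.003797 = 4.029e+05 days = 1103 years.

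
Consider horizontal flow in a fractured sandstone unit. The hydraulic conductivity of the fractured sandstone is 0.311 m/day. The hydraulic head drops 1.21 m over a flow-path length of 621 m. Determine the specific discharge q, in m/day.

Hydraulic gradient i = Δh / L = 1.21 / 621 = 0.001948.
Specific discharge q = K · i = 0.3110 × 0.001948 = 0.0006060 m/day.

0.000606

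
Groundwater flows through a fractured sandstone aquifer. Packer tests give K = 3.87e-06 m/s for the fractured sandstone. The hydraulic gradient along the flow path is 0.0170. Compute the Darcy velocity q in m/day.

0.00568

Convert K: 3.87e-06 m/s × 86400 = 0.3344 m/day.
Hydraulic gradient i = 0.0170.
Specific discharge q = K · i = 0.3344 × 0.01700 = 0.005684 m/day.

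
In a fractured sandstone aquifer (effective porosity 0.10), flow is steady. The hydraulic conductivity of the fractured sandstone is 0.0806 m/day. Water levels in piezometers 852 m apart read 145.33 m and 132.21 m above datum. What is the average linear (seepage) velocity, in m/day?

0.0124

Hydraulic gradient i = (145.33 − 132.21) / 852 = 13.12 / 852 = 0.01540.
Darcy flux q = K · i = 0.08060 × 0.01540 = 0.001241 m/day.
Seepage velocity v = q / n_e = 0.001241 / 0.10 = 0.01241 m/day.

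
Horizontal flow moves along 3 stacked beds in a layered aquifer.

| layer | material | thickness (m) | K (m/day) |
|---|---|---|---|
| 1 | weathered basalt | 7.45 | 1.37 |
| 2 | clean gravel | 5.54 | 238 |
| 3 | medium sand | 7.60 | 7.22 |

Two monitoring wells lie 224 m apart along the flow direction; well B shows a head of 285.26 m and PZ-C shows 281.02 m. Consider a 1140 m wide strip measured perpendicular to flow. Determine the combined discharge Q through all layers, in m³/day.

29900

Flow is parallel to layering, so each bed carries its own Darcy discharge and the transmissivities add.
Σ(K_i·b_i) = 1.37×7.45 + 238×5.54 + 7.22×7.60 = 1384 m²/day.
Hydraulic gradient i = (285.26 − 281.02) / 224 = 4.24 / 224 = 0.01893.
Q = Σ(K_i·b_i) · W · i = 1384 × 1140 × 0.01893 = 29856 m³/day.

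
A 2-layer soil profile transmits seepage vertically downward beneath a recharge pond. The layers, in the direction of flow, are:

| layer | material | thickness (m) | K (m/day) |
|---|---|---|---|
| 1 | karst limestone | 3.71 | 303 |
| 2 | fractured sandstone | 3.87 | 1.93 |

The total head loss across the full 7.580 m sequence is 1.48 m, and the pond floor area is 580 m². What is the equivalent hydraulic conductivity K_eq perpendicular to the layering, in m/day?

Flow is perpendicular to layering, so the layers act in series and the equivalent K is the thickness-weighted harmonic mean.
Total thickness L = 3.71 + 3.87 = 7.580 m.
Σ(b_i/K_i) = 3.71/303 + 3.87/1.93 = 2.017 d.
K_eq = L / Σ(b_i/K_i) = 7.580 / 2.017 = 3.757 m/day.

3.76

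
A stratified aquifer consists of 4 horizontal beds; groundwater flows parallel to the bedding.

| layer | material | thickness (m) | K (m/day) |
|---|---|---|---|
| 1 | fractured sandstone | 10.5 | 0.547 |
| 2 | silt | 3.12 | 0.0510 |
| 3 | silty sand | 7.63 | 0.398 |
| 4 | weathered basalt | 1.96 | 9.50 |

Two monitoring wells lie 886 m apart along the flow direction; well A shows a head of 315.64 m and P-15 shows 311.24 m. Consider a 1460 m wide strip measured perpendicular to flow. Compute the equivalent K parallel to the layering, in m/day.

1.19

Flow is parallel to layering, so each bed carries its own Darcy discharge and the transmissivities add.
Σ(K_i·b_i) = 0.547×10.5 + 0.0510×3.12 + 0.398×7.63 + 9.50×1.96 = 27.56 m²/day.
Total thickness b = 23.21 m, so K_eq = Σ(K_i·b_i)/b = 1.187 m/day.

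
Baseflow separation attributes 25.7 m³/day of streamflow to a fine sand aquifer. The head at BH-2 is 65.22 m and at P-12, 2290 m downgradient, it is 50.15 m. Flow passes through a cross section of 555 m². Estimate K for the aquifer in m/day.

Hydraulic gradient i = (65.22 − 50.15) / 2290 = 15.07 / 2290 = 0.006581.
From Q = K·A·i, K = Q / (A·i) = 25.7 / (555.0 × 0.006581) = 7.037 m/day.

7.04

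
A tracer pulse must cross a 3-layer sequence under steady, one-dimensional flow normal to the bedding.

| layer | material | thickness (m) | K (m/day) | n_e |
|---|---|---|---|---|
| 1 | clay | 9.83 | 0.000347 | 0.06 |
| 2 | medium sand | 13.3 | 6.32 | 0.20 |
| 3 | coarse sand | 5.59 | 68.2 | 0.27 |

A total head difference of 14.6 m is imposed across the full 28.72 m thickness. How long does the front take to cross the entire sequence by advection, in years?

With flow normal to the layers, continuity requires the same specific discharge q through every layer.
Σ(b_i/K_i) = 9.83/0.000347 + 13.3/6.32 + 5.59/68.2 = 28331 d.
q = Δh / Σ(b_i/K_i) = 14.6 / 28331 = 0.0005153 m/day.
In each layer the seepage velocity is v_i = q/n_i, so the layer transit time is t_i = b_i·n_i / q:
  layer 1 (clay): t_1 = 9.83 × 0.06 / 0.0005153 = 1144 d
  layer 2 (medium sand): t_2 = 13.3 × 0.20 / 0.0005153 = 5162 d
  layer 3 (coarse sand): t_3 = 5.59 × 0.27 / 0.0005153 = 2929 d
Total t = Σ t_i = 9235 days = 25.28 years.

25.3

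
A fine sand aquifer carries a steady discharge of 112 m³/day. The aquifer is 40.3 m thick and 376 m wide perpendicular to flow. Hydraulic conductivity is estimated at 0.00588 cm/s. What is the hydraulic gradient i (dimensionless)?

0.00145

Convert K: 0.00588 cm/s × 864 = 5.080 m/day.
Cross-sectional area A = 376 × 40.3 = 15153 m².
From Q = K·A·i, i = Q / (K·A) = 112 / (5.080 × 15153) = 0.001455.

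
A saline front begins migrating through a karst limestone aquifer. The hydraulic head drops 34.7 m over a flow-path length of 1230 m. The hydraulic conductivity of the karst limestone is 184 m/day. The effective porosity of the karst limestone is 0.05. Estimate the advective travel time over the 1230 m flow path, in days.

11.8

Hydraulic gradient i = Δh / L = 34.7 / 1230 = 0.02821.
Darcy flux q = K · i = 184.0 × 0.02821 = 5.191 m/day.
Seepage velocity v = q / n_e = 5.191 / 0.05 = 103.8 m/day.
Travel time t = L / v = 1230 / 103.8 = 11.85 days.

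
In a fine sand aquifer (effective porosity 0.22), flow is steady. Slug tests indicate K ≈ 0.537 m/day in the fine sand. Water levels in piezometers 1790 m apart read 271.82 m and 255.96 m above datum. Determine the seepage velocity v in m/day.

0.0216

Hydraulic gradient i = (271.82 − 255.96) / 1790 = 15.86 / 1790 = 0.008860.
Darcy flux q = K · i = 0.5370 × 0.008860 = 0.004758 m/day.
Seepage velocity v = q / n_e = 0.004758 / 0.22 = 0.02163 m/day.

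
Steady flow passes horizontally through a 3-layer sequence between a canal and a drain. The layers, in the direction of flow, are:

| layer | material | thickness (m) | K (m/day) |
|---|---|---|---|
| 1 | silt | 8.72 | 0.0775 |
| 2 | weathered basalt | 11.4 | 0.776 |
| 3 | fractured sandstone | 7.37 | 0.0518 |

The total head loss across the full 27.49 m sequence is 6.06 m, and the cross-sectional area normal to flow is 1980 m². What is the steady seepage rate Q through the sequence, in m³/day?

44.5

Flow is perpendicular to layering, so the layers act in series and the equivalent K is the thickness-weighted harmonic mean.
Total thickness L = 8.72 + 11.4 + 7.37 = 27.49 m.
Σ(b_i/K_i) = 8.72/0.0775 + 11.4/0.776 + 7.37/0.0518 = 269.5 d.
K_eq = L / Σ(b_i/K_i) = 27.49 / 269.5 = 0.1020 m/day.
Q = K_eq · A · (Δh/L) = 0.1020 × 1980 × (6.06/27.49) = 44.52 m³/day.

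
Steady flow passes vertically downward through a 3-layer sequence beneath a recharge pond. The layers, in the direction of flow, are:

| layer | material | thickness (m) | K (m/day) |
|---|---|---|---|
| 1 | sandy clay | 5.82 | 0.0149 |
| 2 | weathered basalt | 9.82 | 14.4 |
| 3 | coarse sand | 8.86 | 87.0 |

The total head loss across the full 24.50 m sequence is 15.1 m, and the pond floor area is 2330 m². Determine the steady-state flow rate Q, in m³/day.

89.9

Flow is perpendicular to layering, so the layers act in series and the equivalent K is the thickness-weighted harmonic mean.
Total thickness L = 5.82 + 9.82 + 8.86 = 24.50 m.
Σ(b_i/K_i) = 5.82/0.0149 + 9.82/14.4 + 8.86/87.0 = 391.4 d.
K_eq = L / Σ(b_i/K_i) = 24.50 / 391.4 = 0.06260 m/day.
Q = K_eq · A · (Δh/L) = 0.06260 × 2330 × (15.1/24.50) = 89.89 m³/day.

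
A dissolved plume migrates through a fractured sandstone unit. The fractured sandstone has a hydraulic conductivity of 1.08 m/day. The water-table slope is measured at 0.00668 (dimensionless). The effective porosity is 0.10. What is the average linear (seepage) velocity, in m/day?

Hydraulic gradient i = 0.00668.
Darcy flux q = K · i = 1.080 × 0.006680 = 0.007214 m/day.
Seepage velocity v = q / n_e = 0.007214 / 0.10 = 0.07214 m/day.

0.0721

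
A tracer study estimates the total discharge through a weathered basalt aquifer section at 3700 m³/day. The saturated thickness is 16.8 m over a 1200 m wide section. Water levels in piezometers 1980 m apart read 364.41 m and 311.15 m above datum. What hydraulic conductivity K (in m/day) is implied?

6.82

Cross-sectional area A = 1200 × 16.8 = 20160 m².
Hydraulic gradient i = (364.41 − 311.15) / 1980 = 53.26 / 1980 = 0.02690.
From Q = K·A·i, K = Q / (A·i) = 3700 / (20160 × 0.02690) = 6.823 m/day.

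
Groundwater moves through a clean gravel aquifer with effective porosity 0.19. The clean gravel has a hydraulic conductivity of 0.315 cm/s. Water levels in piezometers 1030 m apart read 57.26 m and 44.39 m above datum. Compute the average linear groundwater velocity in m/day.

Convert K: 0.315 cm/s × 864 = 272.2 m/day.
Hydraulic gradient i = (57.26 − 44.39) / 1030 = 12.87 / 1030 = 0.01250.
Darcy flux q = K · i = 272.2 × 0.01250 = 3.401 m/day.
Seepage velocity v = q / n_e = 3.401 / 0.19 = 17.90 m/day.

17.9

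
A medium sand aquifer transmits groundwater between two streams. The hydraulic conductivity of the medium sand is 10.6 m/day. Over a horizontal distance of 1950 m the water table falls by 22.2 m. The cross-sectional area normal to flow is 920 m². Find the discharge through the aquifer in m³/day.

111

Hydraulic gradient i = Δh / L = 22.2 / 1950 = 0.01138.
Darcy's law: Q = K · A · i = 10.60 × 920.0 × 0.01138 = 111.0 m³/day.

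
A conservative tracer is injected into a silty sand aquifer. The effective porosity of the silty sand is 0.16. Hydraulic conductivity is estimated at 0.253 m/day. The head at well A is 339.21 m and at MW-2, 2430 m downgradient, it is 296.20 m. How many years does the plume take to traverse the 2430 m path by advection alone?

238

Hydraulic gradient i = (339.21 − 296.20) / 2430 = 43.01 / 2430 = 0.01770.
Darcy flux q = K · i = 0.2530 × 0.01770 = 0.004478 m/day.
Seepage velocity v = q / n_e = 0.004478 / 0.16 = 0.02799 m/day.
Travel time t = L / v = 2430 / 0.02799 = 86825 days = 237.7 years.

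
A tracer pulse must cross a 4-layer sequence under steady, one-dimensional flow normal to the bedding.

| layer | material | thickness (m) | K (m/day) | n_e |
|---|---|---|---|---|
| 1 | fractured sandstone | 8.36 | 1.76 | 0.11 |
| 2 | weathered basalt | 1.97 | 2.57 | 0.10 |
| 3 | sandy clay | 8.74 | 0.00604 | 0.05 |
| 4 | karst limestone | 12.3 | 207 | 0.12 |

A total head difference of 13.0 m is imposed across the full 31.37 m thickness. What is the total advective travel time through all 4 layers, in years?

With flow normal to the layers, continuity requires the same specific discharge q through every layer.
Σ(b_i/K_i) = 8.36/1.76 + 1.97/2.57 + 8.74/0.00604 + 12.3/207 = 1453 d.
q = Δh / Σ(b_i/K_i) = 13.0 / 1453 = 0.008949 m/day.
In each layer the seepage velocity is v_i = q/n_i, so the layer transit time is t_i = b_i·n_i / q:
  layer 1 (fractured sandstone): t_1 = 8.36 × 0.11 / 0.008949 = 102.8 d
  layer 2 (weathered basalt): t_2 = 1.97 × 0.10 / 0.008949 = 22.01 d
  layer 3 (sandy clay): t_3 = 8.74 × 0.05 / 0.008949 = 48.83 d
  layer 4 (karst limestone): t_4 = 12.3 × 0.12 / 0.008949 = 164.9 d
Total t = Σ t_i = 338.5 days = 0.9268 years.

0.927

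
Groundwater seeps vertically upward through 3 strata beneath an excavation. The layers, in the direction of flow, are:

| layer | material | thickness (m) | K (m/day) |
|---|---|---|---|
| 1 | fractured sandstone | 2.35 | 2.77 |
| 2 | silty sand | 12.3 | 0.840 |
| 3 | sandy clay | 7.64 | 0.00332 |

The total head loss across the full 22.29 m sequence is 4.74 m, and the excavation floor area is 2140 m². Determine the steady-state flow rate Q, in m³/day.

Flow is perpendicular to layering, so the layers act in series and the equivalent K is the thickness-weighted harmonic mean.
Total thickness L = 2.35 + 12.3 + 7.64 = 22.29 m.
Σ(b_i/K_i) = 2.35/2.77 + 12.3/0.840 + 7.64/0.00332 = 2317 d.
K_eq = L / Σ(b_i/K_i) = 22.29 / 2317 = 0.009621 m/day.
Q = K_eq · A · (Δh/L) = 0.009621 × 2140 × (4.74/22.29) = 4.378 m³/day.

4.38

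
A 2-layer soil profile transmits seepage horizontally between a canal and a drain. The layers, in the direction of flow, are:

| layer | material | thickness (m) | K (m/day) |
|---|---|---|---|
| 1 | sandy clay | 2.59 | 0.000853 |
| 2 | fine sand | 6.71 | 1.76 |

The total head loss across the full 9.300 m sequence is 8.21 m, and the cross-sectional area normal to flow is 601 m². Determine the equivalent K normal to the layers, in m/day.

Flow is perpendicular to layering, so the layers act in series and the equivalent K is the thickness-weighted harmonic mean.
Total thickness L = 2.59 + 6.71 = 9.300 m.
Σ(b_i/K_i) = 2.59/0.000853 + 6.71/1.76 = 3040 d.
K_eq = L / Σ(b_i/K_i) = 9.300 / 3040 = 0.003059 m/day.

0.00306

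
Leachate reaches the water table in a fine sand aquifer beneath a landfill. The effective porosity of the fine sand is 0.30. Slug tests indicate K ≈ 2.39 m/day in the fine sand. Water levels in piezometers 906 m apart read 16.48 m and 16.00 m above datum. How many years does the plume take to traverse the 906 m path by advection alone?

Hydraulic gradient i = (16.48 − 16.00) / 906 = 0.48 / 906 = 0.0005298.
Darcy flux q = K · i = 2.390 × 0.0005298 = 0.001266 m/day.
Seepage velocity v = q / n_e = 0.001266 / 0.30 = 0.004221 m/day.
Travel time t = L / v = 906 / 0.004221 = 2.147e+05 days = 587.7 years.

588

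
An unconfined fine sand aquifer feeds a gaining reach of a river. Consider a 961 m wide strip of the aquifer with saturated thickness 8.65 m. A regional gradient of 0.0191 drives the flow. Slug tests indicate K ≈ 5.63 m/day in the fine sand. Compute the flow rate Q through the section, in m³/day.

Cross-sectional area A = 961 × 8.65 = 8313 m².
Hydraulic gradient i = 0.0191.
Darcy's law: Q = K · A · i = 5.630 × 8313 × 0.01910 = 893.9 m³/day.

894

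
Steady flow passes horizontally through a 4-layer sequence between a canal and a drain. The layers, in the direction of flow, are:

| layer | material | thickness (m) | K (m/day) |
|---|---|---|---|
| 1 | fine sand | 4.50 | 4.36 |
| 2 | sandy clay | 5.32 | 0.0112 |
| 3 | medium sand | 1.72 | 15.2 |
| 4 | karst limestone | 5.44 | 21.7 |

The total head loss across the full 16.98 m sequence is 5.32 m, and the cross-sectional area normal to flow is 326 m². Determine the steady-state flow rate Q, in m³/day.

Flow is perpendicular to layering, so the layers act in series and the equivalent K is the thickness-weighted harmonic mean.
Total thickness L = 4.50 + 5.32 + 1.72 + 5.44 = 16.98 m.
Σ(b_i/K_i) = 4.50/4.36 + 5.32/0.0112 + 1.72/15.2 + 5.44/21.7 = 476.4 d.
K_eq = L / Σ(b_i/K_i) = 16.98 / 476.4 = 0.03564 m/day.
Q = K_eq · A · (Δh/L) = 0.03564 × 326 × (5.32/16.98) = 3.641 m³/day.

3.64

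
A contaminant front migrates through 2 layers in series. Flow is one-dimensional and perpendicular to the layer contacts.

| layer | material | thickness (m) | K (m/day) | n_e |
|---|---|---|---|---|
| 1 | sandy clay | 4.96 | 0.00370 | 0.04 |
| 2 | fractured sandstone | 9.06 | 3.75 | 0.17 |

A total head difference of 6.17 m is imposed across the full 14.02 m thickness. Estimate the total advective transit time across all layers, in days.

With flow normal to the layers, continuity requires the same specific discharge q through every layer.
Σ(b_i/K_i) = 4.96/0.00370 + 9.06/3.75 = 1343 d.
q = Δh / Σ(b_i/K_i) = 6.17 / 1343 = 0.004594 m/day.
In each layer the seepage velocity is v_i = q/n_i, so the layer transit time is t_i = b_i·n_i / q:
  layer 1 (sandy clay): t_1 = 4.96 × 0.04 / 0.004594 = 43.18 d
  layer 2 (fractured sandstone): t_2 = 9.06 × 0.17 / 0.004594 = 335.2 d
Total t = Σ t_i = 378.4 days.

378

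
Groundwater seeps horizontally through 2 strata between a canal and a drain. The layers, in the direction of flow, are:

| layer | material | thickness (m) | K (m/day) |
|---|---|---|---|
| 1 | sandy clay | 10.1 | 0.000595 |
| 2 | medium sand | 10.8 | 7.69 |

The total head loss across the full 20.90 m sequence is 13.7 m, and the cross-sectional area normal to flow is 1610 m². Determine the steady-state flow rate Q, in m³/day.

Flow is perpendicular to layering, so the layers act in series and the equivalent K is the thickness-weighted harmonic mean.
Total thickness L = 10.1 + 10.8 = 20.90 m.
Σ(b_i/K_i) = 10.1/0.000595 + 10.8/7.69 = 16976 d.
K_eq = L / Σ(b_i/K_i) = 20.90 / 16976 = 0.001231 m/day.
Q = K_eq · A · (Δh/L) = 0.001231 × 1610 × (13.7/20.90) = 1.299 m³/day.

1.30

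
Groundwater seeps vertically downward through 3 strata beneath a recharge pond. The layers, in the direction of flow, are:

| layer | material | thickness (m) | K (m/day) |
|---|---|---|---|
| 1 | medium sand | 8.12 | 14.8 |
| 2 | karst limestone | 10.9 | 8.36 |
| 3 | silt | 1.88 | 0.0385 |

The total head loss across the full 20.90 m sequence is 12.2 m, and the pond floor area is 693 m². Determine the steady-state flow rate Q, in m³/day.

167

Flow is perpendicular to layering, so the layers act in series and the equivalent K is the thickness-weighted harmonic mean.
Total thickness L = 8.12 + 10.9 + 1.88 = 20.90 m.
Σ(b_i/K_i) = 8.12/14.8 + 10.9/8.36 + 1.88/0.0385 = 50.68 d.
K_eq = L / Σ(b_i/K_i) = 20.90 / 50.68 = 0.4124 m/day.
Q = K_eq · A · (Δh/L) = 0.4124 × 693 × (12.2/20.90) = 166.8 m³/day.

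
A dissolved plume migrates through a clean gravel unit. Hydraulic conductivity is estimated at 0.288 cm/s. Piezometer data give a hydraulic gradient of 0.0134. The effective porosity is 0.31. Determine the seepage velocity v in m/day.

10.8

Convert K: 0.288 cm/s × 864 = 248.8 m/day.
Hydraulic gradient i = 0.0134.
Darcy flux q = K · i = 248.8 × 0.01340 = 3.334 m/day.
Seepage velocity v = q / n_e = 3.334 / 0.31 = 10.76 m/day.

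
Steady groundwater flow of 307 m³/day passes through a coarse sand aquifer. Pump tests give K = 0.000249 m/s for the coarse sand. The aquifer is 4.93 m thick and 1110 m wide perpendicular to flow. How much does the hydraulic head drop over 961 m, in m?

Convert K: 0.000249 m/s × 86400 = 21.51 m/day.
Cross-sectional area A = 1110 × 4.93 = 5472 m².
From Q = K·A·i, i = Q / (K·A) = 307 / (21.51 × 5472) = 0.002608.
Head loss Δh = i · L = 0.002608 × 961 = 2.506 m.

2.51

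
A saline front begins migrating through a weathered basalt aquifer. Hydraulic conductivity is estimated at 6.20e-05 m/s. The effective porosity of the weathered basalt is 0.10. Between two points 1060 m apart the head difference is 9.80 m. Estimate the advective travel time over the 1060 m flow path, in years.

5.86

Convert K: 6.20e-05 m/s × 86400 = 5.357 m/day.
Hydraulic gradient i = Δh / L = 9.80 / 1060 = 0.009245.
Darcy flux q = K · i = 5.357 × 0.009245 = 0.04953 m/day.
Seepage velocity v = q / n_e = 0.04953 / 0.10 = 0.4953 m/day.
Travel time t = L / v = 1060 / 0.4953 = 2140 days = 5.860 years.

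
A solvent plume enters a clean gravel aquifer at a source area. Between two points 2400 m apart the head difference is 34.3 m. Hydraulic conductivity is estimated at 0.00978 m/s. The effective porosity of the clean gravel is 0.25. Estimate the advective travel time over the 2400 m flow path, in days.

Convert K: 0.00978 m/s × 86400 = 845.0 m/day.
Hydraulic gradient i = Δh / L = 34.3 / 2400 = 0.01429.
Darcy flux q = K · i = 845.0 × 0.01429 = 12.08 m/day.
Seepage velocity v = q / n_e = 12.08 / 0.25 = 48.31 m/day.
Travel time t = L / v = 2400 / 48.31 = 49.68 days.

49.7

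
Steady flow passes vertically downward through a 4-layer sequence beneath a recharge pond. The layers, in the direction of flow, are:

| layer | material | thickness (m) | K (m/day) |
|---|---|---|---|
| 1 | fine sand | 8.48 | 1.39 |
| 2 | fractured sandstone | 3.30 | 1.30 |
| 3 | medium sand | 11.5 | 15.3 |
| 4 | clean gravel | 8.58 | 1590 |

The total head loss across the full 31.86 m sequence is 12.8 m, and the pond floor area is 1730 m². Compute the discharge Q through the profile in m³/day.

2360

Flow is perpendicular to layering, so the layers act in series and the equivalent K is the thickness-weighted harmonic mean.
Total thickness L = 8.48 + 3.30 + 11.5 + 8.58 = 31.86 m.
Σ(b_i/K_i) = 8.48/1.39 + 3.30/1.30 + 11.5/15.3 + 8.58/1590 = 9.396 d.
K_eq = L / Σ(b_i/K_i) = 31.86 / 9.396 = 3.391 m/day.
Q = K_eq · A · (Δh/L) = 3.391 × 1730 × (12.8/31.86) = 2357 m³/day.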